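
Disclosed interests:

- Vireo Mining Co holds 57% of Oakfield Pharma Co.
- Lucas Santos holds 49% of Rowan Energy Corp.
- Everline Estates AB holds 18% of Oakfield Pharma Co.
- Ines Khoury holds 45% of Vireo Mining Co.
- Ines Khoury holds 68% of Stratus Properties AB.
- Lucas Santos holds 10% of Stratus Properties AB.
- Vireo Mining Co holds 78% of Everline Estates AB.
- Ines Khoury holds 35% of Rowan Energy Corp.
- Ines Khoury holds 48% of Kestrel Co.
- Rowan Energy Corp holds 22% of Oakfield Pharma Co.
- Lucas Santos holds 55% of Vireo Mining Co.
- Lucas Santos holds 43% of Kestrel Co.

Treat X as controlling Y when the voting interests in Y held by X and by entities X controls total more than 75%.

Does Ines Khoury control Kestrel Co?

No

Ines's largest direct stake is 68% in Stratus, which does not meet the threshold, so Ines controls no company.
In Kestrel, Ines's side holds only 48%, not > 75%.
So Ines does not control Kestrel.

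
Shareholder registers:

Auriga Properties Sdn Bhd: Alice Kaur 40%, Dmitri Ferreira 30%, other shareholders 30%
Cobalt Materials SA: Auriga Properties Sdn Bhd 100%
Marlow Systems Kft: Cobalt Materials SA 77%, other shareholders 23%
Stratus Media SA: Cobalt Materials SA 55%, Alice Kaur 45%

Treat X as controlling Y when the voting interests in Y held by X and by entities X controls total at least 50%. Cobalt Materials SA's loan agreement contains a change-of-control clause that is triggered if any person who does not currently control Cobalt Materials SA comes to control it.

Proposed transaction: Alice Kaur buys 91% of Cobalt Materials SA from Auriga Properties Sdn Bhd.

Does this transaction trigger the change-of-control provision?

The purchase adds only to Alice's holdings (Auriga's stake shrinks), so Alice is the only person who could newly come to control Cobalt.
Alice's largest direct stake is 45% in Stratus, which does not meet the threshold, so Alice controls no company.
Neither Alice nor any entity Alice controls holds any voting interest in Cobalt.
So before the transaction, Alice does not control Cobalt.
After the purchase, Alice holds 91% of Cobalt directly, and Auriga's stake falls to 9%.
Alice holds 91% of Cobalt, so Alice controls Cobalt.
Alice did not control Cobalt before and does after, so the clause is triggered.

Yes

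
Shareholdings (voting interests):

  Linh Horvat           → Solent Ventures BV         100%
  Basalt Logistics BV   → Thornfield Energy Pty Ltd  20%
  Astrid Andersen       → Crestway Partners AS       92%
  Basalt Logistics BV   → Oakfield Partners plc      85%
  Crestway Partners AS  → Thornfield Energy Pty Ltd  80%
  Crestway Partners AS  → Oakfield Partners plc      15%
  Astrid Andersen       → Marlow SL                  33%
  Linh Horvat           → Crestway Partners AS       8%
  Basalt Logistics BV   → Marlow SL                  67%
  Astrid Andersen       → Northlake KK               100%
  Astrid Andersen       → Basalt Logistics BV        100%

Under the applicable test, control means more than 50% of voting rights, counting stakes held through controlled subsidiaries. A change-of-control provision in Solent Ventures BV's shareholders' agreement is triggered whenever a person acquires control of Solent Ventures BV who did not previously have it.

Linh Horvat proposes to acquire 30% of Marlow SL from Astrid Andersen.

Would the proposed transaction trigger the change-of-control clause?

The purchase adds only to Linh's holdings (Astrid's stake shrinks), so Linh is the only person who could newly come to control Solent.
Linh holds 100% of Solent, so Linh controls Solent.
So Linh already controls Solent before the transaction.
After the purchase, Linh holds 30% of Marlow directly, and Astrid's stake falls to 3%.
Linh controlled Solent already, so this is not a new person acquiring control; every other person's position is unchanged or reduced.
No new person acquires control, so the clause is not triggered.

No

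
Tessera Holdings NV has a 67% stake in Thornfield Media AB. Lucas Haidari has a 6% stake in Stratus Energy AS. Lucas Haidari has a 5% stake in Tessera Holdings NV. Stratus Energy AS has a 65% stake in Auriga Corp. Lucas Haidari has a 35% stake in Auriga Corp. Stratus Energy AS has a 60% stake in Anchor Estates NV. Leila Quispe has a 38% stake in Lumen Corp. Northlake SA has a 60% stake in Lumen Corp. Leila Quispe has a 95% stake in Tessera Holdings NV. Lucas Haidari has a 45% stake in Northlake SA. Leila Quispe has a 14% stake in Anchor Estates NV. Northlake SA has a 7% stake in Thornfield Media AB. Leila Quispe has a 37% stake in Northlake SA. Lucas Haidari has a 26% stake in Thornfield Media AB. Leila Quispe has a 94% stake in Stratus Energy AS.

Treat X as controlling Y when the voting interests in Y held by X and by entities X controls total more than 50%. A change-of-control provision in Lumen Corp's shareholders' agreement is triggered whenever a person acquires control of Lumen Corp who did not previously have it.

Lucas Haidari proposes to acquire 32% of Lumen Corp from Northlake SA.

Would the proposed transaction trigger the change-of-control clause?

The purchase adds only to Lucas's holdings (Northlake's stake shrinks), so Lucas is the only person who could newly come to control Lumen.
Lucas's largest direct stake is 45% in Northlake, which does not meet the threshold, so Lucas controls no company.
Neither Lucas nor any entity Lucas controls holds any voting interest in Lumen.
So before the transaction, Lucas does not control Lumen.
After the purchase, Lucas holds 32% of Lumen directly, and Northlake's stake falls to 28%.
After the transaction, Lucas's side holds 32% of Lumen, not > 50%, so Lucas still does not control Lumen.
No new person acquires control, so the clause is not triggered.

No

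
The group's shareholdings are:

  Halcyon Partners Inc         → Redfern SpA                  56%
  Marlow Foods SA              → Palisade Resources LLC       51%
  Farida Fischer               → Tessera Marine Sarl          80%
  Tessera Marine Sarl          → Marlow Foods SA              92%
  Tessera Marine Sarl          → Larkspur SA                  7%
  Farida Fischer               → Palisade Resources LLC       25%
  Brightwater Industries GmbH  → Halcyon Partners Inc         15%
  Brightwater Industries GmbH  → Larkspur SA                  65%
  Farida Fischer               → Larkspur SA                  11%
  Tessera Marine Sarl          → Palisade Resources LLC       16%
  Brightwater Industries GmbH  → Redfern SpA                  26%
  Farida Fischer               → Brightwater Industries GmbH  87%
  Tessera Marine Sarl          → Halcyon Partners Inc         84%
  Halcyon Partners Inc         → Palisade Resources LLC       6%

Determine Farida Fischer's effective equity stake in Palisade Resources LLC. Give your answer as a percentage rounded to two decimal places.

80.15%

Farida reaches Palisade along 5 paths.
Via Tessera → Marlow: 80% × 92% × 51% = 37.536%.
Via Brightwater → Halcyon: 87% × 15% × 6% = 0.783%.
Via Tessera → Halcyon: 80% × 84% × 6% = 4.032%.
Direct stake: 25% = 25%.
Via Tessera: 80% × 16% = 12.8%.
Total: 37.536% + 0.783% + 4.032% + 25% + 12.8% = 80.151%.
Rounded: 80.15%.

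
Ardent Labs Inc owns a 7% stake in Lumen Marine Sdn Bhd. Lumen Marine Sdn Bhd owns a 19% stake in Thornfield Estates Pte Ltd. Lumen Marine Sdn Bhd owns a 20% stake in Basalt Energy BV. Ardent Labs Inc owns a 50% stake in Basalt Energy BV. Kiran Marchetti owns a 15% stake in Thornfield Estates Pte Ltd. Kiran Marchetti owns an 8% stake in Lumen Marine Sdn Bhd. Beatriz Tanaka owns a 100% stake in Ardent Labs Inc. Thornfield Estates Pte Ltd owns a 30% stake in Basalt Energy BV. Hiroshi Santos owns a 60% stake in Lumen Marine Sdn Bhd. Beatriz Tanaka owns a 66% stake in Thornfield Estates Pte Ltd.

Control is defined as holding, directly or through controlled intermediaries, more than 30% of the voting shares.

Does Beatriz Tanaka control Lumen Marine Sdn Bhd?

Beatriz holds 100% of Ardent, so Beatriz controls Ardent.
Beatriz holds 66% of Thornfield, so Beatriz controls Thornfield.
Ardent and Thornfield together hold 50% + 30% = 80% of Basalt, so Beatriz controls Basalt.
In Lumen, Beatriz's side holds only 7%, not > 30%.
So Beatriz does not control Lumen.

No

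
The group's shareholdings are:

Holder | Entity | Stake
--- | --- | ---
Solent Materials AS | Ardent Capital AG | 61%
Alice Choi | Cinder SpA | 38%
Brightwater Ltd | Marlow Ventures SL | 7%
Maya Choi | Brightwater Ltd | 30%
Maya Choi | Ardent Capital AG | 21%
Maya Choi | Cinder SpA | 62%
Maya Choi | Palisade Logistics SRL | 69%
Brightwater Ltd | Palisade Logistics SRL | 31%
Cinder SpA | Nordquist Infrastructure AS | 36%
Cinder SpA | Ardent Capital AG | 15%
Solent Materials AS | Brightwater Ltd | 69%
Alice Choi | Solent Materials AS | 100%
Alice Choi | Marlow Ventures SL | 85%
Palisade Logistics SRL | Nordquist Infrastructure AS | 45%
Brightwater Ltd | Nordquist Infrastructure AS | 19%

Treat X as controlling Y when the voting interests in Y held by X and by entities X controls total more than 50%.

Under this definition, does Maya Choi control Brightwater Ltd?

No

Maya holds 62% of Cinder, so Maya controls Cinder.
Maya holds 69% of Palisade, so Maya controls Palisade.
Cinder and Palisade together hold 36% + 45% = 81% of Nordquist, so Maya controls Nordquist.
In Brightwater, Maya's side holds only 30%, not > 50%.
So Maya does not control Brightwater.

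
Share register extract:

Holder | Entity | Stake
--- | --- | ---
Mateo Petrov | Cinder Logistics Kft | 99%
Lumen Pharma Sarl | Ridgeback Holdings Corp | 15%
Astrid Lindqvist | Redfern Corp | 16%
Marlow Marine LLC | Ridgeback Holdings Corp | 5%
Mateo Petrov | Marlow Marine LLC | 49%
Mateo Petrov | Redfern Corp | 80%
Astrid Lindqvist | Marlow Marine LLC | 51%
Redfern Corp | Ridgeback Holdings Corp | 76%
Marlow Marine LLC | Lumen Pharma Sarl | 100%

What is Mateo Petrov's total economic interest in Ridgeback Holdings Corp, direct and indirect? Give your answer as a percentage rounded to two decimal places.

70.60%

Mateo reaches Ridgeback along 3 paths.
Via Marlow: 49% × 5% = 2.45%.
Via Marlow → Lumen: 49% × 100% × 15% = 7.35%.
Via Redfern: 80% × 76% = 60.8%.
Total: 2.45% + 7.35% + 60.8% = 70.6%.
Rounded: 70.60%.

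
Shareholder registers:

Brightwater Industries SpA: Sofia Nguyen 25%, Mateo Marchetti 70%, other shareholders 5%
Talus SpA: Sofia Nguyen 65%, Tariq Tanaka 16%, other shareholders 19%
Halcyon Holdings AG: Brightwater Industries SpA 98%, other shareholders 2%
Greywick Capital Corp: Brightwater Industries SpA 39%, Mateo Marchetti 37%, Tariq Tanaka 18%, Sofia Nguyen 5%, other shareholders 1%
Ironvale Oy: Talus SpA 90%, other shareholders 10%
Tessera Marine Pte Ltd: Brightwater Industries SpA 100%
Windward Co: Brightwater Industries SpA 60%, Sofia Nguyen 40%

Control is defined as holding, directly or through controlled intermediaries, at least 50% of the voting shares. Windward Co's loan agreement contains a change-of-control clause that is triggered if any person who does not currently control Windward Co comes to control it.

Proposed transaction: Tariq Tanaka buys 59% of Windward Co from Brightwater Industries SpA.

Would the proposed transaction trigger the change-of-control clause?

The purchase adds only to Tariq's holdings (Brightwater's stake shrinks), so Tariq is the only person who could newly come to control Windward.
Tariq's largest direct stake is 18% in Greywick, which does not meet the threshold, so Tariq controls no company.
Neither Tariq nor any entity Tariq controls holds any voting interest in Windward.
So before the transaction, Tariq does not control Windward.
After the purchase, Tariq holds 59% of Windward directly, and Brightwater's stake falls to 1%.
Tariq holds 59% of Windward, so Tariq controls Windward.
Tariq did not control Windward before and does after, so the clause is triggered.

Yes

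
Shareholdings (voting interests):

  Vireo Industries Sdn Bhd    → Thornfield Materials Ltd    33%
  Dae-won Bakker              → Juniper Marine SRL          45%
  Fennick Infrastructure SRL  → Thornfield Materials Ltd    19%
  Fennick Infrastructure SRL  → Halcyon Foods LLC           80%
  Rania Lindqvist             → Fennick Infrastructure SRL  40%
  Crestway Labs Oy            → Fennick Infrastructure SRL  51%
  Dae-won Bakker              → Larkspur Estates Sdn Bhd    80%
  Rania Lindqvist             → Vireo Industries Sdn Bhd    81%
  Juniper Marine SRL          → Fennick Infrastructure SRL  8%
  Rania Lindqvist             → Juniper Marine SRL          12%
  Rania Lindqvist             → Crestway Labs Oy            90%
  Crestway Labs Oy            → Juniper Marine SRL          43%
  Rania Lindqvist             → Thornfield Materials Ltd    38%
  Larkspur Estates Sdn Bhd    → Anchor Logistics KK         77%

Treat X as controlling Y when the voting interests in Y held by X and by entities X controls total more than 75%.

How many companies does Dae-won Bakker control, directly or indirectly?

Dae-won holds 80% of Larkspur, so Dae-won controls Larkspur.
Larkspur holds 77% of Anchor, so Dae-won controls Anchor.
No other company's threshold is met.
Dae-won controls 2 companies.

2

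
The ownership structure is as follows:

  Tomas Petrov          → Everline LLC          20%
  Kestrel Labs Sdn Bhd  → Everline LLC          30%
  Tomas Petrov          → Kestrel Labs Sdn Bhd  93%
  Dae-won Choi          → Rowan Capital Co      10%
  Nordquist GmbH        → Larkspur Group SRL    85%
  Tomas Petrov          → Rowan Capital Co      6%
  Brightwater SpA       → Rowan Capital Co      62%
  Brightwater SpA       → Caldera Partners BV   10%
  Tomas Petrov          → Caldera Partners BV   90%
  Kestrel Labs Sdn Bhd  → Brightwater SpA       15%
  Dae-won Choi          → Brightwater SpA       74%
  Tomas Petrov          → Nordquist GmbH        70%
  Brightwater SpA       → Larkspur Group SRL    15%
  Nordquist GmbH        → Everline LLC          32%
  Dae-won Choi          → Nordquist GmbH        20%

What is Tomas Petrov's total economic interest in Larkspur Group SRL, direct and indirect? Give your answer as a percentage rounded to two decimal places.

61.59%

Tomas reaches Larkspur along 2 paths.
Via Nordquist: 70% × 85% = 59.5%.
Via Kestrel → Brightwater: 93% × 15% × 15% = 2.0925%.
Total: 59.5% + 2.0925% = 61.5925%.
Rounded: 61.59%.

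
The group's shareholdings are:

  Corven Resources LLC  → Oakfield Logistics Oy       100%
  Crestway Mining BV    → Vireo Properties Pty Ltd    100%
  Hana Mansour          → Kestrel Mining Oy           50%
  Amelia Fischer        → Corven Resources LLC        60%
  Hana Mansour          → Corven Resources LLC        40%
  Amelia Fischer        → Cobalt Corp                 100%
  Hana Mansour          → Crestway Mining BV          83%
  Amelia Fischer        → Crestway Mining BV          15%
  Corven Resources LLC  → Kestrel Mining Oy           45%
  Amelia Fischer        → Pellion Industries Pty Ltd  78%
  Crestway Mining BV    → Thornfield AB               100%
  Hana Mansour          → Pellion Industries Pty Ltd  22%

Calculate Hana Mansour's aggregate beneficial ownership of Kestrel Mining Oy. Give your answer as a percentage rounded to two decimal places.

Hana reaches Kestrel along 2 paths.
Direct stake: 50% = 50%.
Via Corven: 40% × 45% = 18%.
Total: 50% + 18% = 68%.
Rounded: 68.00%.

68.00%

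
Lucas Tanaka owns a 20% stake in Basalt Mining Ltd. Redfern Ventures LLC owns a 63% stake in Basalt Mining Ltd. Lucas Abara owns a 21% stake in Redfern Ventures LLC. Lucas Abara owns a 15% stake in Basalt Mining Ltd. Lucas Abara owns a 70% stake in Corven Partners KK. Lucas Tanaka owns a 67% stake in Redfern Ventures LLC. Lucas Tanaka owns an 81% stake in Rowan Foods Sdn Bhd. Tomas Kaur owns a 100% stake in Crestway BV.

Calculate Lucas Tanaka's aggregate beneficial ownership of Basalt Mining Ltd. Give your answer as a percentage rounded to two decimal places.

62.21%

Lucas Tanaka reaches Basalt along 2 paths.
Via Redfern: 67% × 63% = 42.21%.
Direct stake: 20% = 20%.
Total: 42.21% + 20% = 62.21%.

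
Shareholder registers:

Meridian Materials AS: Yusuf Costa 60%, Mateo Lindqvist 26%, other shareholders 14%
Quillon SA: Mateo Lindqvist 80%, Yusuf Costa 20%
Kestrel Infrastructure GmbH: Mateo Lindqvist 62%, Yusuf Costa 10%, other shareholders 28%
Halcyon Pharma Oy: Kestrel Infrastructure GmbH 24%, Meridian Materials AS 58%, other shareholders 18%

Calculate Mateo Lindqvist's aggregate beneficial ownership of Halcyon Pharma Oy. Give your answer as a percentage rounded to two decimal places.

29.96%

Mateo reaches Halcyon along 2 paths.
Via Kestrel: 62% × 24% = 14.88%.
Via Meridian: 26% × 58% = 15.08%.
Total: 14.88% + 15.08% = 29.96%.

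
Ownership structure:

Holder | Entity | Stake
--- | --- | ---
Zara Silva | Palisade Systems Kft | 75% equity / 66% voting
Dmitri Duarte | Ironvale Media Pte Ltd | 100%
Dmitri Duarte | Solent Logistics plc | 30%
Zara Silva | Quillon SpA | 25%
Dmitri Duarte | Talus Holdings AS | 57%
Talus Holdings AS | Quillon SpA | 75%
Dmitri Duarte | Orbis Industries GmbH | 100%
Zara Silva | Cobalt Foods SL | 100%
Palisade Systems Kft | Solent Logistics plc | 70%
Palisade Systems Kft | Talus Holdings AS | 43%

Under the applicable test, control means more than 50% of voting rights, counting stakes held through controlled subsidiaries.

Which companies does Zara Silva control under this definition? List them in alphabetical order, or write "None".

Cobalt Foods SL, Palisade Systems Kft, Solent Logistics plc

Zara holds 66% of Palisade, so Zara controls Palisade.
Palisade holds 70% of Solent, so Zara controls Solent.
Zara holds 100% of Cobalt, so Zara controls Cobalt.
No other company's threshold is met.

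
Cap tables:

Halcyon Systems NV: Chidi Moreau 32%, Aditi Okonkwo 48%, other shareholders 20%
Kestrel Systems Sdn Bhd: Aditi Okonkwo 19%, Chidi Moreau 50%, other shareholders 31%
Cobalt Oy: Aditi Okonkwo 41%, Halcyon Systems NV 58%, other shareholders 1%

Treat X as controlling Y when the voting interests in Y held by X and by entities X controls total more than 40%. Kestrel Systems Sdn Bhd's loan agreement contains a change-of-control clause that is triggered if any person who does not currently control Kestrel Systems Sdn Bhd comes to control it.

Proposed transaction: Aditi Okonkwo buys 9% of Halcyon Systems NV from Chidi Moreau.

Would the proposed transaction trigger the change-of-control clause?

No

The purchase adds only to Aditi's holdings (Chidi's stake shrinks), so Aditi is the only person who could newly come to control Kestrel.
Aditi holds 48% of Halcyon, so Aditi controls Halcyon.
Aditi and Halcyon together hold 41% + 58% = 99% of Cobalt, so Aditi controls Cobalt.
In Kestrel, Aditi's side holds only 19%, not > 40%.
So before the transaction, Aditi does not control Kestrel.
After the purchase, Aditi's direct stake in Halcyon rises to 48% + 9% = 57%, and Chidi's stake falls to 23%.
Aditi holds 57% of Halcyon, so Aditi controls Halcyon.
After the transaction, Aditi's side holds 19% of Kestrel, not > 40%, so Aditi still does not control Kestrel.
No new person acquires control, so the clause is not triggered.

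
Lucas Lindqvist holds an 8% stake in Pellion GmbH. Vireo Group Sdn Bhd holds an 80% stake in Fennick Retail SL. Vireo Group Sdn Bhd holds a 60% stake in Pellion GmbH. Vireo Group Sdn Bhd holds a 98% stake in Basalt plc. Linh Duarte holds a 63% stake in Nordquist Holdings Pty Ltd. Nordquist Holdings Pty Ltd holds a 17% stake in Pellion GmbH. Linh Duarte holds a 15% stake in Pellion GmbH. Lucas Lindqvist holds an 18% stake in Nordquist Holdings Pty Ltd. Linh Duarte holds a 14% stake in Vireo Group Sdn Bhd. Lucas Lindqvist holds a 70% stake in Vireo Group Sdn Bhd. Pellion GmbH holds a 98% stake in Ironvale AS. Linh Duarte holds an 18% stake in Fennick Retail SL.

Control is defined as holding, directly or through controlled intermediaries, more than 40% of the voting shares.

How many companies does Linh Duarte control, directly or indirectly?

Linh holds 63% of Nordquist, so Linh controls Nordquist.
No other company's threshold is met.
Linh controls 1 company.

1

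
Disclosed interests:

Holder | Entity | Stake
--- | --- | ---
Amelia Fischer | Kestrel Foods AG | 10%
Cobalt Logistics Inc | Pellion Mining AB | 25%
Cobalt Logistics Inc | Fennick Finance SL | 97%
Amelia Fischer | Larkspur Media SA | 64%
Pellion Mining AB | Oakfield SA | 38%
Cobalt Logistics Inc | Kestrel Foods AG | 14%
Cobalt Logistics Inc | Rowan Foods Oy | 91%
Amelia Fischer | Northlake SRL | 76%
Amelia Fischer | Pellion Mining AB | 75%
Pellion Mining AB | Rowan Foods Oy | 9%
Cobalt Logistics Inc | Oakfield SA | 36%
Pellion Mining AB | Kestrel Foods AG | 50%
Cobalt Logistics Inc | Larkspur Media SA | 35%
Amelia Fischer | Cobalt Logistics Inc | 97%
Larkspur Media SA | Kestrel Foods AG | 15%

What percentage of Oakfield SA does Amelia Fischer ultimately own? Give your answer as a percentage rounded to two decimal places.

Amelia reaches Oakfield along 3 paths.
Via Cobalt: 97% × 36% = 34.92%.
Via Cobalt → Pellion: 97% × 25% × 38% = 9.215%.
Via Pellion: 75% × 38% = 28.5%.
Total: 34.92% + 9.215% + 28.5% = 72.635%.
Rounded: 72.64%.

72.64%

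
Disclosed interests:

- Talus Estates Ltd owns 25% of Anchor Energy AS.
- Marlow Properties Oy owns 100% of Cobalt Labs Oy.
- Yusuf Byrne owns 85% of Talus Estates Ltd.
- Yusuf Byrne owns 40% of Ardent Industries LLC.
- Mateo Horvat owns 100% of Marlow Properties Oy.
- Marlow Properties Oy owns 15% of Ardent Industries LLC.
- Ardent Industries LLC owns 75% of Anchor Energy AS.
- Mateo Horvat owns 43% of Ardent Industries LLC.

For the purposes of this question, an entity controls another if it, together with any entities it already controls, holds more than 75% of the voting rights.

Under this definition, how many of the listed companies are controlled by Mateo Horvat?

2

Mateo holds 100% of Marlow, so Mateo controls Marlow.
Marlow holds 100% of Cobalt, so Mateo controls Cobalt.
No other company's threshold is met.
Mateo controls 2 companies.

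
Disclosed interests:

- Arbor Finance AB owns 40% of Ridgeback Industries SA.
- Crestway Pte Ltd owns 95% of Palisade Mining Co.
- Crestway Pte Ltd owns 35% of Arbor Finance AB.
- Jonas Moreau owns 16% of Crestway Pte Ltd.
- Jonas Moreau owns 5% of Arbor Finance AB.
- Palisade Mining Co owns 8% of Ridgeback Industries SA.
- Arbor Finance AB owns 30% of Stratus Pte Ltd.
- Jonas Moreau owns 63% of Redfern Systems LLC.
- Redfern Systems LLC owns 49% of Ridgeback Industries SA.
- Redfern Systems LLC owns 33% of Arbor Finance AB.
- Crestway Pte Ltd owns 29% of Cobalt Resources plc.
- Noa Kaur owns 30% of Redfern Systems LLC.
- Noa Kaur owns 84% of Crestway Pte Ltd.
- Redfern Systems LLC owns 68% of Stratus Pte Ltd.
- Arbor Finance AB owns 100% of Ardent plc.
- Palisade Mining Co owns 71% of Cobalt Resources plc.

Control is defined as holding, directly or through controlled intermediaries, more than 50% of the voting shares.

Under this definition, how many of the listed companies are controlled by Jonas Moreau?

2

Jonas holds 63% of Redfern, so Jonas controls Redfern.
Redfern holds 68% of Stratus, so Jonas controls Stratus.
No other company's threshold is met.
Jonas controls 2 companies.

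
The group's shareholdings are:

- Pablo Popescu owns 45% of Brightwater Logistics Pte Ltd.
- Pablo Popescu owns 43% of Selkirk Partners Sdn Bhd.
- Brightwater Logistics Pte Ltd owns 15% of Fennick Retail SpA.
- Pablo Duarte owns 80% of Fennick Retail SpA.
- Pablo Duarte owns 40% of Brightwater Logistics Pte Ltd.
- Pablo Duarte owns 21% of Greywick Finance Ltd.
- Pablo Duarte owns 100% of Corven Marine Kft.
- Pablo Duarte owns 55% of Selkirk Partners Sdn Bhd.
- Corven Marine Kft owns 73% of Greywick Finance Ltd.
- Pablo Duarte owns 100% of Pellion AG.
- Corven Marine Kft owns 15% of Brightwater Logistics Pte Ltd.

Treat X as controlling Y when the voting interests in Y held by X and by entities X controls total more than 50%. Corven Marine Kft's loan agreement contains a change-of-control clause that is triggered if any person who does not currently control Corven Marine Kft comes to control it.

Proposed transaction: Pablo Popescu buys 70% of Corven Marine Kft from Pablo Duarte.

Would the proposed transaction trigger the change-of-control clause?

Yes

The purchase adds only to Pablo Popescu's holdings (Pablo Duarte's stake shrinks), so Pablo Popescu is the only person who could newly come to control Corven.
Pablo Popescu's largest direct stake is 45% in Brightwater, which does not meet the threshold, so Pablo Popescu controls no company.
Neither Pablo Popescu nor any entity Pablo Popescu controls holds any voting interest in Corven.
So before the transaction, Pablo Popescu does not control Corven.
After the purchase, Pablo Popescu holds 70% of Corven directly, and Pablo Duarte's stake falls to 30%.
Pablo Popescu holds 70% of Corven, so Pablo Popescu controls Corven.
Pablo Popescu did not control Corven before and does after, so the clause is triggered.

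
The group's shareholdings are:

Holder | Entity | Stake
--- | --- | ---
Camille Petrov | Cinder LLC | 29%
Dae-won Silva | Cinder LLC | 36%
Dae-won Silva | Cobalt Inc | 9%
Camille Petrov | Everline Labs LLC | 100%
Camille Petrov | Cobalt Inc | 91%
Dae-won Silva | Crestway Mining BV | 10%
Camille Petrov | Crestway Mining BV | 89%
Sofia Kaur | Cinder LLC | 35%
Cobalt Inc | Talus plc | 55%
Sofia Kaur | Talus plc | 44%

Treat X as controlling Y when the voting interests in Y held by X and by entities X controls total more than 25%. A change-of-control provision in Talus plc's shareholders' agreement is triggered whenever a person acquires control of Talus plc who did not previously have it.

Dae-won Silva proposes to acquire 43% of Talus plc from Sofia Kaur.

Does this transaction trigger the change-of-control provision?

Yes

The purchase adds only to Dae-won's holdings (Sofia's stake shrinks), so Dae-won is the only person who could newly come to control Talus.
Dae-won holds 36% of Cinder, so Dae-won controls Cinder.
Neither Dae-won nor any entity Dae-won controls holds any voting interest in Talus.
So before the transaction, Dae-won does not control Talus.
After the purchase, Dae-won holds 43% of Talus directly, and Sofia's stake falls to 1%.
Dae-won holds 43% of Talus, so Dae-won controls Talus.
Dae-won did not control Talus before and does after, so the clause is triggered.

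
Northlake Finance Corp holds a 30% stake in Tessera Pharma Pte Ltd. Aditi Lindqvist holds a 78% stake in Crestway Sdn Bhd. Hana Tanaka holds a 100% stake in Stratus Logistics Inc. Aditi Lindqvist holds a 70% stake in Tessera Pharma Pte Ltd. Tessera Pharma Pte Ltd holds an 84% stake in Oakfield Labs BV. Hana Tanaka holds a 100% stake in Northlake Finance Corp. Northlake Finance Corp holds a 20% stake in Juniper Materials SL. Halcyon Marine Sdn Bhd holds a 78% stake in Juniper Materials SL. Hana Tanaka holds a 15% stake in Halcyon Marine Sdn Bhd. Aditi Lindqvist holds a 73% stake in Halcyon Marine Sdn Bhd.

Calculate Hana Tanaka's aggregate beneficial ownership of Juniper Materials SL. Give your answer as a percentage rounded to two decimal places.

31.70%

Hana reaches Juniper along 2 paths.
Via Halcyon: 15% × 78% = 11.7%.
Via Northlake: 100% × 20% = 20%.
Total: 11.7% + 20% = 31.7%.
Rounded: 31.70%.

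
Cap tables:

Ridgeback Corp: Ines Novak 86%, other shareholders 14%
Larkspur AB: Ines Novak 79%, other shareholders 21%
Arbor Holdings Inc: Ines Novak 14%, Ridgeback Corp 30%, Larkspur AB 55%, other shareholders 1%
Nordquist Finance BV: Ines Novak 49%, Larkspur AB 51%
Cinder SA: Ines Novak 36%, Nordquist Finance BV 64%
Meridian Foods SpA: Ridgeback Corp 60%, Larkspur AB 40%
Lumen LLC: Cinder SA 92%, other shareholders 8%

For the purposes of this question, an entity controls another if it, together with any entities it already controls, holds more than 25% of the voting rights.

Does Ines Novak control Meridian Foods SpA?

Ines holds 79% of Larkspur, so Ines controls Larkspur.
Ines holds 86% of Ridgeback, so Ines controls Ridgeback.
Ridgeback and Larkspur together hold 60% + 40% = 100% of Meridian, so Ines controls Meridian.

Yes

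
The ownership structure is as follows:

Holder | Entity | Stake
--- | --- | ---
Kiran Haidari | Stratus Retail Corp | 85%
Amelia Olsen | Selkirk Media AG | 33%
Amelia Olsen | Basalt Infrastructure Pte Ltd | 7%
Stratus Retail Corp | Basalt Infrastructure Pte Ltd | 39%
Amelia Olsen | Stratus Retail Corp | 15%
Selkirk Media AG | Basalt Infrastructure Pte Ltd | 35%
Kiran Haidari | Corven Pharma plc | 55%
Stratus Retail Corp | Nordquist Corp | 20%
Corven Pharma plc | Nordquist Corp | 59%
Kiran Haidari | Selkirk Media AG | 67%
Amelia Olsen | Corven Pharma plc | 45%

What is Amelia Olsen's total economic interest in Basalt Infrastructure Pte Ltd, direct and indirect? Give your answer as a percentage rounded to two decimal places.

Amelia reaches Basalt along 3 paths.
Via Selkirk: 33% × 35% = 11.55%.
Via Stratus: 15% × 39% = 5.85%.
Direct stake: 7% = 7%.
Total: 11.55% + 5.85% + 7% = 24.4%.
Rounded: 24.40%.

24.40%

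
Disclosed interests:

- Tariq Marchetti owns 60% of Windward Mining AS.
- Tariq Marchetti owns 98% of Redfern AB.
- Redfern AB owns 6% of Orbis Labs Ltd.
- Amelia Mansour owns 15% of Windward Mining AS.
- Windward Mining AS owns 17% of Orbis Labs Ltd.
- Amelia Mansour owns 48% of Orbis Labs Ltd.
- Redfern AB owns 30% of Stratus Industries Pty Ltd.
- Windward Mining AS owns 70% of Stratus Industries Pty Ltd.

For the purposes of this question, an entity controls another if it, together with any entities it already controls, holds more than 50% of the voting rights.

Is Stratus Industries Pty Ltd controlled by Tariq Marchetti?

Tariq holds 98% of Redfern, so Tariq controls Redfern.
Tariq holds 60% of Windward, so Tariq controls Windward.
Windward and Redfern together hold 70% + 30% = 100% of Stratus, so Tariq controls Stratus.

Yes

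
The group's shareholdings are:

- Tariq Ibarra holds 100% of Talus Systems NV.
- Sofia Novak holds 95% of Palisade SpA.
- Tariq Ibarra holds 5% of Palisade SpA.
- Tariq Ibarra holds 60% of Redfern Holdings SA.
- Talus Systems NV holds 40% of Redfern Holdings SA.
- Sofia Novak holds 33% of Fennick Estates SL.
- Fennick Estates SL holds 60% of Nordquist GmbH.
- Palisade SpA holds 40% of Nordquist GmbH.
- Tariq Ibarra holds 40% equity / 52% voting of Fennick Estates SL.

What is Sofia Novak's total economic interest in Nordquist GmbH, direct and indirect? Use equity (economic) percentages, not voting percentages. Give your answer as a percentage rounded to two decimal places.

Sofia reaches Nordquist along 2 paths.
Via Fennick: 33% × 60% = 19.8%.
Via Palisade: 95% × 40% = 38%.
Total: 19.8% + 38% = 57.8%.
Rounded: 57.80%.

57.80%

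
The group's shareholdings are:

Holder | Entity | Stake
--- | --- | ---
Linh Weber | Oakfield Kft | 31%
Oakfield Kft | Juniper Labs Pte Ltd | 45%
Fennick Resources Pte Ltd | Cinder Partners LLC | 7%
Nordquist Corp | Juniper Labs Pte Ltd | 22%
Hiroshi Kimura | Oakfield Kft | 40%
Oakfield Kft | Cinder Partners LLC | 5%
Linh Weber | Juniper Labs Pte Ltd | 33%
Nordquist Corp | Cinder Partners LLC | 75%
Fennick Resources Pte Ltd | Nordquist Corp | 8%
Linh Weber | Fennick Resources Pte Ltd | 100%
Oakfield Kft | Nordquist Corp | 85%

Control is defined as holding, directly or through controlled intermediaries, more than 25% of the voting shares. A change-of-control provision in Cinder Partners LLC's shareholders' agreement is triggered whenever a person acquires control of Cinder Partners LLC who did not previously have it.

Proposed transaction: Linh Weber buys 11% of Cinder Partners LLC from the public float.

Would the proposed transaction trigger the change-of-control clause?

The purchase changes only Linh's holdings, so Linh is the only person who could newly come to control Cinder.
Linh holds 100% of Fennick, so Linh controls Fennick.
Linh holds 31% of Oakfield, so Linh controls Oakfield.
Oakfield and Fennick together hold 85% + 8% = 93% of Nordquist, so Linh controls Nordquist.
Nordquist and Oakfield and Fennick together hold 75% + 5% + 7% = 87% of Cinder, so Linh controls Cinder.
So Linh already controls Cinder before the transaction.
After the purchase, Linh holds 11% of Cinder directly.
Linh controlled Cinder already, so this is not a new person acquiring control; every other person's position is unchanged or reduced.
No new person acquires control, so the clause is not triggered.

No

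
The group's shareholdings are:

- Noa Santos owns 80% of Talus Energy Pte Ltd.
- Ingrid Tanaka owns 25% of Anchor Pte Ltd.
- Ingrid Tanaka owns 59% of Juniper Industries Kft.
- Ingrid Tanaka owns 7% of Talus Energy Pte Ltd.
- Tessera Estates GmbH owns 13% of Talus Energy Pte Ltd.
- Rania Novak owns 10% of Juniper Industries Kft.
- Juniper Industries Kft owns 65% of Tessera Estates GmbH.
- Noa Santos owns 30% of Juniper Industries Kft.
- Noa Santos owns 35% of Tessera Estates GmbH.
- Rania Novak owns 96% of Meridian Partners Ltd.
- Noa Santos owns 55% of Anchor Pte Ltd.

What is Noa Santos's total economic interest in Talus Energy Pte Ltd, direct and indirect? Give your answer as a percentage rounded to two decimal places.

87.09%

Noa reaches Talus along 3 paths.
Direct stake: 80% = 80%.
Via Tessera: 35% × 13% = 4.55%.
Via Juniper → Tessera: 30% × 65% × 13% = 2.535%.
Total: 80% + 4.55% + 2.535% = 87.085%.
Rounded: 87.09%.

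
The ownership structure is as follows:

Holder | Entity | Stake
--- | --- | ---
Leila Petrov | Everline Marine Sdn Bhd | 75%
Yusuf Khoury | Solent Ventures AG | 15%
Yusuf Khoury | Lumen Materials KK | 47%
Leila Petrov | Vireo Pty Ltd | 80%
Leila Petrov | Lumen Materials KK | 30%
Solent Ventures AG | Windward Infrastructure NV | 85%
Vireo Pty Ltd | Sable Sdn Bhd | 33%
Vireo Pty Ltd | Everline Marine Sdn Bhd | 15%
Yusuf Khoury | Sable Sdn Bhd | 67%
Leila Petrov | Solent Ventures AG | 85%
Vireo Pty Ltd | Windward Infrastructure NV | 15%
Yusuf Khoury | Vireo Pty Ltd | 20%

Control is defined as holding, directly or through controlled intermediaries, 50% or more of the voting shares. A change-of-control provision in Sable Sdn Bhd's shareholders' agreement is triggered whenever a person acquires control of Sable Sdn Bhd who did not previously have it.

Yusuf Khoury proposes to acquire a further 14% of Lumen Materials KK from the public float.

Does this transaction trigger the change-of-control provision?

The purchase changes only Yusuf's holdings, so Yusuf is the only person who could newly come to control Sable.
Yusuf holds 67% of Sable, so Yusuf controls Sable.
So Yusuf already controls Sable before the transaction.
After the purchase, Yusuf's direct stake in Lumen rises to 47% + 14% = 61%.
Yusuf controlled Sable already, so this is not a new person acquiring control; every other person's position is unchanged or reduced.
No new person acquires control, so the clause is not triggered.

No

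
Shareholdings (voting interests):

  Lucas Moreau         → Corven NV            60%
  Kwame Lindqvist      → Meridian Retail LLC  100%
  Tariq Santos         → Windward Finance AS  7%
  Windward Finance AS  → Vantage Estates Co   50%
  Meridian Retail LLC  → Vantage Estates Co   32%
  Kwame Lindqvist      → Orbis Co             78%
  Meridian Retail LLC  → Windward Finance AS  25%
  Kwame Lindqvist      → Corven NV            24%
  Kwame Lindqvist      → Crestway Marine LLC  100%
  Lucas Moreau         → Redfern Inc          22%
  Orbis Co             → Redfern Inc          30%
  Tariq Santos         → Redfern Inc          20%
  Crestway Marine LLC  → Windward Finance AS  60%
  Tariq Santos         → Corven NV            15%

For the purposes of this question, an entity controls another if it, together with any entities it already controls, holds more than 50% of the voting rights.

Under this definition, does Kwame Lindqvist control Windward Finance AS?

Yes

Kwame holds 100% of Meridian, so Kwame controls Meridian.
Kwame holds 100% of Crestway, so Kwame controls Crestway.
Meridian and Crestway together hold 25% + 60% = 85% of Windward, so Kwame controls Windward.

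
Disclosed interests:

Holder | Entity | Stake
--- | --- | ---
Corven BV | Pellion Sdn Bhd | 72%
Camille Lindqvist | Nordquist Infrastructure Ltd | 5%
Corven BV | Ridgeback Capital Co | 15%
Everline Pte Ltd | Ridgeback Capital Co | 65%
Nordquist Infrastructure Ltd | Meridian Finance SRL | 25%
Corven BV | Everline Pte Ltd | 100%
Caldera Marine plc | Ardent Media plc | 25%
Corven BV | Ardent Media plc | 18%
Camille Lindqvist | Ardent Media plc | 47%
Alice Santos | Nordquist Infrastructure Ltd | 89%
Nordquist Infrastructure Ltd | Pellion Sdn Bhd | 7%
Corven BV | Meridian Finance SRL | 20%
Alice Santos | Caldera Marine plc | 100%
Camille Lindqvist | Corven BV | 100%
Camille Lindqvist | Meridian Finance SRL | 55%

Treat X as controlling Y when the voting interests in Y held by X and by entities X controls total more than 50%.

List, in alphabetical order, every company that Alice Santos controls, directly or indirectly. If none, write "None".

Caldera Marine plc, Nordquist Infrastructure Ltd

Alice holds 89% of Nordquist, so Alice controls Nordquist.
Alice holds 100% of Caldera, so Alice controls Caldera.
No other company's threshold is met.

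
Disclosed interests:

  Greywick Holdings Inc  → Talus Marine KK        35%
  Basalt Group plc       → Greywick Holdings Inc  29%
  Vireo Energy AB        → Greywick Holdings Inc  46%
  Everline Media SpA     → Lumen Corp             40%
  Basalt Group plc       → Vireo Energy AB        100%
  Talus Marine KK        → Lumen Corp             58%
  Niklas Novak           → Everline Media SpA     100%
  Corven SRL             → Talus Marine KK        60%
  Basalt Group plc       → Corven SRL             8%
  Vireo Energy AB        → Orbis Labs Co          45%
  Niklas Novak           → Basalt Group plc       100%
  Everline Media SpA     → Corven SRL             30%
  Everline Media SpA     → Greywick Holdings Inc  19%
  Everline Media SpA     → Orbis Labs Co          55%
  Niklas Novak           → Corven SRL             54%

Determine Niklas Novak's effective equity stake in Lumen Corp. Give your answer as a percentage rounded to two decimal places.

91.10%

Niklas reaches Lumen along 7 paths.
Via Everline: 100% × 40% = 40%.
Via Corven → Talus: 54% × 60% × 58% = 18.792%.
Via Everline → Corven → Talus: 100% × 30% × 60% × 58% = 10.44%.
Via Basalt → Corven → Talus: 100% × 8% × 60% × 58% = 2.784%.
Via Everline → Greywick → Talus: 100% × 19% × 35% × 58% = 3.857%.
Via Basalt → Vireo → Greywick → Talus: 100% × 100% × 46% × 35% × 58% = 9.338%.
Via Basalt → Greywick → Talus: 100% × 29% × 35% × 58% = 5.887%.
Total: 40% + 18.792% + 10.44% + 2.784% + 3.857% + 9.338% + 5.887% = 91.098%.
Rounded: 91.10%.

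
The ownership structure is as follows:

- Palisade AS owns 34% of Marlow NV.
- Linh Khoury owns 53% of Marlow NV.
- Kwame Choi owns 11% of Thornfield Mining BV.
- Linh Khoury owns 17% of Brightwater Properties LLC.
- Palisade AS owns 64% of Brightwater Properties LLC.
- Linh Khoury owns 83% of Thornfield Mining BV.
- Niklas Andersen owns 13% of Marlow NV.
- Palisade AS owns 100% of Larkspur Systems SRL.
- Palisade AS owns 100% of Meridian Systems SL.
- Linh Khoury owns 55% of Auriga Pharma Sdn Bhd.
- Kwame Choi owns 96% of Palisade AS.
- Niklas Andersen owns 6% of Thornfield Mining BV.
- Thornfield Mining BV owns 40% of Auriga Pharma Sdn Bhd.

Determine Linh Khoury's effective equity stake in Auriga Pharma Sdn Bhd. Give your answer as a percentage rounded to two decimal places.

Linh reaches Auriga along 2 paths.
Direct stake: 55% = 55%.
Via Thornfield: 83% × 40% = 33.2%.
Total: 55% + 33.2% = 88.2%.
Rounded: 88.20%.

88.20%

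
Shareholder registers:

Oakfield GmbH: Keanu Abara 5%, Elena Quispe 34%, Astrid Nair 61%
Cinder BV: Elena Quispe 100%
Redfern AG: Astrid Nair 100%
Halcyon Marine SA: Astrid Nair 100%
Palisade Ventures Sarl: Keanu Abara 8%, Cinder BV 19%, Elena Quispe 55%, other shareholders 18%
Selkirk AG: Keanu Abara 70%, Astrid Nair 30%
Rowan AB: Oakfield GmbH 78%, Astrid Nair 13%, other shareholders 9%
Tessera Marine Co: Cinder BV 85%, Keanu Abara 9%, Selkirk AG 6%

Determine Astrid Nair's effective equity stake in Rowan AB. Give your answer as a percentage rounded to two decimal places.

Astrid reaches Rowan along 2 paths.
Via Oakfield: 61% × 78% = 47.58%.
Direct stake: 13% = 13%.
Total: 47.58% + 13% = 60.58%.

60.58%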